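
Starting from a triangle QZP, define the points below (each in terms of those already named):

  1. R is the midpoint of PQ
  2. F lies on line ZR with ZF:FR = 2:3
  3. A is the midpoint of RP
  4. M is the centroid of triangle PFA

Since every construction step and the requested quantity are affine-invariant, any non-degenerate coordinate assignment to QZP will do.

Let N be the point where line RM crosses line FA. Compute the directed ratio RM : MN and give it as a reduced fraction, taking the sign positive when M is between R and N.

Choose coordinates Q = (0, 0), Z = (1, 0), P = (0, 1).
1. R is the midpoint of PQ ⇒ R = (0, 1/2)
2. F lies on line ZR with ZF:FR = 2:3 ⇒ F = (3/5, 1/5)
3. A is the midpoint of RP ⇒ A = (0, 3/4)
4. M is the centroid of triangle PFA ⇒ M = (1/5, 13/20)
line RM meets FA at N = (3/20, 49/80)
M = R + t·(N−R) with t = 4/3, so RM:MN = 4/3:-1/3

RM:MN = -4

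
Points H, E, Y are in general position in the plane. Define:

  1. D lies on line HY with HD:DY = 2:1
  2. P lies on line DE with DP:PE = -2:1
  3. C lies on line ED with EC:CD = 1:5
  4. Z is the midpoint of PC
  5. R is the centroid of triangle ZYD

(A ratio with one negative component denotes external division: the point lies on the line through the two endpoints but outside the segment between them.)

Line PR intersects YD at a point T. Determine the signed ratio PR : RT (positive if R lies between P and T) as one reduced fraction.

PR:RT = 55/17

Work in coordinates with H = (0, 0), E = (1, 0), Y = (0, 1).
1. D lies on line HY with HD:DY = 2:1 ⇒ D = (0, 2/3)
2. P lies on line DE with DP:PE = -2:1 ⇒ P = (2, -2/3)
3. C lies on line ED with EC:CD = 1:5 ⇒ C = (5/6, 1/9)
4. Z is the midpoint of PC ⇒ Z = (17/12, -5/18)
5. R is the centroid of triangle ZYD ⇒ R = (17/36, 25/54)
line PR meets YD at T = (0, 134/165)
R = P + t·(T−P) with t = 55/72, so PR:RT = 55/72:17/72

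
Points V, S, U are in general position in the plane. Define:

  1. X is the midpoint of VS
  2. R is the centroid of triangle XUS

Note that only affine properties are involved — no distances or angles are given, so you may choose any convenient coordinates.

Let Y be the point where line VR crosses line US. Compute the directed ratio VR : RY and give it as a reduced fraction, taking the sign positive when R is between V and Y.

Assign V = (0, 0), S = (1, 0), U = (0, 1) — the answer is frame-independent, so this choice is without loss of generality.
1. X is the midpoint of VS ⇒ X = (1/2, 0)
2. R is the centroid of triangle XUS ⇒ R = (1/2, 1/3)
line VR meets US at Y = (3/5, 2/5)
R = V + t·(Y−V) with t = 5/6, so VR:RY = 5/6:1/6

VR:RY = 5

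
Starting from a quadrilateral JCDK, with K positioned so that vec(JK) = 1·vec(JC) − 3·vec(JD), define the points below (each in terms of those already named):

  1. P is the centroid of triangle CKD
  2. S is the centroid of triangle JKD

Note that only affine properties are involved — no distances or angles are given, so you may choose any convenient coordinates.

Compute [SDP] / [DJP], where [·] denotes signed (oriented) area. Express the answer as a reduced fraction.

Work in coordinates with J = (0, 0), C = (1, 0), D = (0, 1), K = (1, -3).
1. P is the centroid of triangle CKD ⇒ P = (2/3, -2/3)
2. S is the centroid of triangle JKD ⇒ S = (1/3, -2/3)
2·[SDP] = -5/9, 2·[DJP] = 2/3
[SDP]:[DJP] = -5/9:2/3 = -5/6

[SDP]:[DJP] = -5/6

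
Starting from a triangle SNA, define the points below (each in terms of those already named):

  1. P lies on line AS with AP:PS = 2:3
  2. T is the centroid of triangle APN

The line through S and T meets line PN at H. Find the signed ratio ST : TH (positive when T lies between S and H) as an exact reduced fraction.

Assign S = (0, 0), N = (1, 0), A = (0, 1) — the answer is frame-independent, so this choice is without loss of generality.
1. P lies on line AS with AP:PS = 2:3 ⇒ P = (0, 3/5)
2. T is the centroid of triangle APN ⇒ T = (1/3, 8/15)
line ST meets PN at H = (3/11, 24/55)
T = S + t·(H−S) with t = 11/9, so ST:TH = 11/9:-2/9

ST:TH = -11/2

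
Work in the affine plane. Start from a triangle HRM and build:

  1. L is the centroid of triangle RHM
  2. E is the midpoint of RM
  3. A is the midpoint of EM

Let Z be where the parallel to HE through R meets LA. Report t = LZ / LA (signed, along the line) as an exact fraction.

t = -2

Set H = (0, 0), R = (1, 0), M = (0, 1); any affine frame gives the same invariant.
1. L is the centroid of triangle RHM ⇒ L = (1/3, 1/3)
2. E is the midpoint of RM ⇒ E = (1/2, 1/2)
3. A is the midpoint of EM ⇒ A = (1/4, 3/4)
through R parallel to HE: direction (1/2, 1/2); meets LA at Z = (1/2, -1/2)
Z = L + t·(A−L) with t = -2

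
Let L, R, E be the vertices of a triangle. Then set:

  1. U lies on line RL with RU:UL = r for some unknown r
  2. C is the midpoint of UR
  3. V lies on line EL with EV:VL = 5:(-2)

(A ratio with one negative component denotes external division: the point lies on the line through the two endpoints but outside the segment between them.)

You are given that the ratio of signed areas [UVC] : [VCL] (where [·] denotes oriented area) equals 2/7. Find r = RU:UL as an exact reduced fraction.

r = 4/5

Assign L = (0, 0), R = (1, 0), E = (0, 1) — the answer is frame-independent, so this choice is without loss of generality.
1. With RU:UL = r, write λ = r/(r+1) so U = R + λ·(L−R); U is affine-linear in λ
2. C is the midpoint of UR ⇒ C is an affine combination of earlier points and hence also affine-linear in λ
3. V lies on line EL with EV:VL = 5:(-2) ⇒ V = (0, -2/3)
Every point depending on U is an affine combination of U and λ-independent points, so each such coordinate is linear in λ; the λ² term in each signed area is a multiple of (L−R)×(L−R) = 0, so 2·[UVC] and 2·[VCL] are each linear in λ. Evaluating at λ=0 and λ=1:
  2·[UVC] = 1/3·λ,   2·[VCL] = -1/3·λ + 2/3
So [UVC]:[VCL] = (1/3·λ) / (-1/3·λ + 2/3). Setting this equal to 2/7:
  1/3·λ = 2/7·(-1/3·λ + 2/3)  ⇒  λ = 4/9
Then r = λ/(1−λ) = (4/9)/(5/9) = 4/5. Check: with r = 4/5, U = (5/9, 0) and [UVC]:[VCL] = 2/7 as required.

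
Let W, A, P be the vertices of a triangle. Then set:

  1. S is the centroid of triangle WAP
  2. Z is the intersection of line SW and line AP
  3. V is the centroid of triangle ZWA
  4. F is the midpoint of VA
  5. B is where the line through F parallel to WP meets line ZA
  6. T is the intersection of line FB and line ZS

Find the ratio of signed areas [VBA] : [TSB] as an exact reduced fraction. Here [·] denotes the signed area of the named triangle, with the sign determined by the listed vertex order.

[VBA]:[TSB] = -2/5

Choose coordinates W = (0, 0), A = (1, 0), P = (0, 1).
1. S is the centroid of triangle WAP ⇒ S = (1/3, 1/3)
2. Z is the intersection of line SW and line AP ⇒ Z = (1/2, 1/2)
3. V is the centroid of triangle ZWA ⇒ V = (1/2, 1/6)
4. F is the midpoint of VA ⇒ F = (3/4, 1/12)
5. B is where the line through F parallel to WP meets line ZA ⇒ B = (3/4, 1/4)
6. T is the intersection of line FB and line ZS ⇒ T = (3/4, 3/4)
2·[VBA] = -1/12, 2·[TSB] = 5/24
[VBA]:[TSB] = -1/12:5/24 = -2/5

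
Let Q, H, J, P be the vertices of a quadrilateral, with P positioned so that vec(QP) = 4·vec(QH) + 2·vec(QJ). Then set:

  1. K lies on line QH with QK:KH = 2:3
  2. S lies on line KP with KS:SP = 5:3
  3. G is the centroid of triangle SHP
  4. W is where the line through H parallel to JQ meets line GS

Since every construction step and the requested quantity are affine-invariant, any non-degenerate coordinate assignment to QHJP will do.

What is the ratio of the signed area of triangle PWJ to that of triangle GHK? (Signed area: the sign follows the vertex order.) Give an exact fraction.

Assign Q = (0, 0), H = (1, 0), J = (0, 1), P = (4, 2) — the answer is frame-independent, so this choice is without loss of generality.
1. K lies on line QH with QK:KH = 2:3 ⇒ K = (2/5, 0)
2. S lies on line KP with KS:SP = 5:3 ⇒ S = (53/20, 5/4)
3. G is the centroid of triangle SHP ⇒ G = (51/20, 13/12)
4. W is where the line through H parallel to JQ meets line GS ⇒ W = (1, -3/2)
2·[PWJ] = -11, 2·[GHK] = -13/20
[PWJ]:[GHK] = -11:-13/20 = 220/13

[PWJ]:[GHK] = 220/13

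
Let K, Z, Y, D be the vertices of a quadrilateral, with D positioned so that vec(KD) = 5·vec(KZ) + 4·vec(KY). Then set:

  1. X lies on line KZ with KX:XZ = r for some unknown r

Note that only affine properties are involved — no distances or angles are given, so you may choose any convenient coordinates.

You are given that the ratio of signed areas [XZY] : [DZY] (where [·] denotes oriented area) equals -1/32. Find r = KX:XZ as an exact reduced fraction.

Choose coordinates K = (0, 0), Z = (1, 0), Y = (0, 1), D = (5, 4).
1. With KX:XZ = r, write λ = r/(r+1) so X = K + λ·(Z−K); X is affine-linear in λ
Every point depending on X is an affine combination of X and λ-independent points, so each such coordinate is linear in λ; the λ² term in each signed area is a multiple of (Z−K)×(Z−K) = 0, so 2·[XZY] and 2·[DZY] are each linear in λ. Evaluating at λ=0 and λ=1:
  2·[XZY] = −λ + 1,   2·[DZY] = -8
So [XZY]:[DZY] = (−λ + 1) / (-8). Setting this equal to -1/32:
  −λ + 1 = -1/32·(-8)  ⇒  λ = 3/4
Then r = λ/(1−λ) = (3/4)/(1/4) = 3. Check: with r = 3, X = (3/4, 0) and [XZY]:[DZY] = -1/32 as required.

r = 3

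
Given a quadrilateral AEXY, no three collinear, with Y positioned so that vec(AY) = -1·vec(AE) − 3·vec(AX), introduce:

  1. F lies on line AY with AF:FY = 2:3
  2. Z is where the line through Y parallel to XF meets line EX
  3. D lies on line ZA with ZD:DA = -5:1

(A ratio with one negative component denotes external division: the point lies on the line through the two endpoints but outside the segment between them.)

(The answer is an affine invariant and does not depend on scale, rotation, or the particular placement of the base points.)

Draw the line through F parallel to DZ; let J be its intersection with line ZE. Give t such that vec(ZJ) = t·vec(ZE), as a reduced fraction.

Choose coordinates A = (0, 0), E = (1, 0), X = (0, 1), Y = (-1, -3).
1. F lies on line AY with AF:FY = 2:3 ⇒ F = (-2/5, -6/5)
2. Z is where the line through Y parallel to XF meets line EX ⇒ Z = (-3/13, 16/13)
3. D lies on line ZA with ZD:DA = -5:1 ⇒ D = (3/52, -4/13)
through F parallel to DZ: direction (-15/52, 20/13); meets ZE at J = (-1, 2)
J = Z + t·(E−Z) with t = -5/8

t = -5/8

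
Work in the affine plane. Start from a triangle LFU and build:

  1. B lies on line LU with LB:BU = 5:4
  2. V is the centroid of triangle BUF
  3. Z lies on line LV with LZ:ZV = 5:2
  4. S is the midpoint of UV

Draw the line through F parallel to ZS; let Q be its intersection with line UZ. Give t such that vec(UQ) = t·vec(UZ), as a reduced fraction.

Assign L = (0, 0), F = (1, 0), U = (0, 1) — the answer is frame-independent, so this choice is without loss of generality.
1. B lies on line LU with LB:BU = 5:4 ⇒ B = (0, 5/9)
2. V is the centroid of triangle BUF ⇒ V = (1/3, 14/27)
3. Z lies on line LV with LZ:ZV = 5:2 ⇒ Z = (5/21, 10/27)
4. S is the midpoint of UV ⇒ S = (1/6, 41/54)
through F parallel to ZS: direction (-1/14, 7/18); meets UZ at Q = (100/63, -259/81)
Q = U + t·(Z−U) with t = 20/3

t = 20/3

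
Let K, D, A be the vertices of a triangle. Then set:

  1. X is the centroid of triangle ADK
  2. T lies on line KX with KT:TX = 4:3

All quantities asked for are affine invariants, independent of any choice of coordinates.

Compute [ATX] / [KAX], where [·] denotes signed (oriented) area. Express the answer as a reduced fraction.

[ATX]:[KAX] = -3/7

Set K = (0, 0), D = (1, 0), A = (0, 1); any affine frame gives the same invariant.
1. X is the centroid of triangle ADK ⇒ X = (1/3, 1/3)
2. T lies on line KX with KT:TX = 4:3 ⇒ T = (4/21, 4/21)
2·[ATX] = 1/7, 2·[KAX] = -1/3
[ATX]:[KAX] = 1/7:-1/3 = -3/7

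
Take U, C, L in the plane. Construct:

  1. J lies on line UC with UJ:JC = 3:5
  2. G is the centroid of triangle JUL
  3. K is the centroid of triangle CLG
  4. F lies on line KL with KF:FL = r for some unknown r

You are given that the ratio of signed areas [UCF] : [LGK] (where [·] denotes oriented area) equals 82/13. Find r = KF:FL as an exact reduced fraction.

Choose coordinates U = (0, 0), C = (1, 0), L = (0, 1).
1. J lies on line UC with UJ:JC = 3:5 ⇒ J = (3/8, 0)
2. G is the centroid of triangle JUL ⇒ G = (1/8, 1/3)
3. K is the centroid of triangle CLG ⇒ K = (3/8, 4/9)
4. With KF:FL = r, write λ = r/(r+1) so F = K + λ·(L−K); F is affine-linear in λ
Every point depending on F is an affine combination of F and λ-independent points, so each such coordinate is linear in λ; the λ² term in each signed area is a multiple of (L−K)×(L−K) = 0, so 2·[UCF] and 2·[LGK] are each linear in λ. Evaluating at λ=0 and λ=1:
  2·[UCF] = 5/9·λ + 4/9,   2·[LGK] = 13/72
So [UCF]:[LGK] = (5/9·λ + 4/9) / (13/72). Setting this equal to 82/13:
  5/9·λ + 4/9 = 82/13·(13/72)  ⇒  λ = 5/4
Then r = λ/(1−λ) = (5/4)/(-1/4) = -5. Check: with r = -5, F = (-3/32, 41/36) and [UCF]:[LGK] = 82/13 as required.

r = -5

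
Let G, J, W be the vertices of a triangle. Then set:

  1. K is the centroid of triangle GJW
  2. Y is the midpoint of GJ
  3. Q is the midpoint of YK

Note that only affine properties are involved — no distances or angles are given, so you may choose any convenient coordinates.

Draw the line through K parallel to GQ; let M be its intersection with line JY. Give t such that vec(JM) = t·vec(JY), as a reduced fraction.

t = 3

Set G = (0, 0), J = (1, 0), W = (0, 1); any affine frame gives the same invariant.
1. K is the centroid of triangle GJW ⇒ K = (1/3, 1/3)
2. Y is the midpoint of GJ ⇒ Y = (1/2, 0)
3. Q is the midpoint of YK ⇒ Q = (5/12, 1/6)
through K parallel to GQ: direction (5/12, 1/6); meets JY at M = (-1/2, 0)
M = J + t·(Y−J) with t = 3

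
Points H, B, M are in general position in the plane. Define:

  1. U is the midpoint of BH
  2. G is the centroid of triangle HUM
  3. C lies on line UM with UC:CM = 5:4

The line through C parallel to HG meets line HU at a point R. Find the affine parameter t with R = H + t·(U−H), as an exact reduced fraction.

t = -1/9

Set H = (0, 0), B = (1, 0), M = (0, 1); any affine frame gives the same invariant.
1. U is the midpoint of BH ⇒ U = (1/2, 0)
2. G is the centroid of triangle HUM ⇒ G = (1/6, 1/3)
3. C lies on line UM with UC:CM = 5:4 ⇒ C = (2/9, 5/9)
through C parallel to HG: direction (1/6, 1/3); meets HU at R = (-1/18, 0)
R = H + t·(U−H) with t = -1/9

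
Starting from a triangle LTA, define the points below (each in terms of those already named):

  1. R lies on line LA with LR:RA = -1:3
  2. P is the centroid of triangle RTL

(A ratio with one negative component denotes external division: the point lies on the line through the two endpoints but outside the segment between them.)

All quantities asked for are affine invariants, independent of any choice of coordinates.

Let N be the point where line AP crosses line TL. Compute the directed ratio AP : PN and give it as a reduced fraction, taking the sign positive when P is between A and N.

Set L = (0, 0), T = (1, 0), A = (0, 1); any affine frame gives the same invariant.
1. R lies on line LA with LR:RA = -1:3 ⇒ R = (0, -1/2)
2. P is the centroid of triangle RTL ⇒ P = (1/3, -1/6)
line AP meets TL at N = (2/7, 0)
P = A + t·(N−A) with t = 7/6, so AP:PN = 7/6:-1/6

AP:PN = -7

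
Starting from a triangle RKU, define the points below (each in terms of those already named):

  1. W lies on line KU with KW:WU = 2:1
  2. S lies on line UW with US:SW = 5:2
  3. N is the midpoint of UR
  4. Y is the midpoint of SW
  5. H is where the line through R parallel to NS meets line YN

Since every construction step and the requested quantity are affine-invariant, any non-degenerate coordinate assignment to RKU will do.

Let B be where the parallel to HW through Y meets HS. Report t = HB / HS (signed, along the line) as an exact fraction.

Work in coordinates with R = (0, 0), K = (1, 0), U = (0, 1).
1. W lies on line KU with KW:WU = 2:1 ⇒ W = (1/3, 2/3)
2. S lies on line UW with US:SW = 5:2 ⇒ S = (5/21, 16/21)
3. N is the midpoint of UR ⇒ N = (0, 1/2)
4. Y is the midpoint of SW ⇒ Y = (2/7, 5/7)
5. H is where the line through R parallel to NS meets line YN ⇒ H = (10/7, 11/7)
through Y parallel to HW: direction (-23/21, -19/21); meets HS at B = (5/6, 7/6)
B = H + t·(S−H) with t = 1/2

t = 1/2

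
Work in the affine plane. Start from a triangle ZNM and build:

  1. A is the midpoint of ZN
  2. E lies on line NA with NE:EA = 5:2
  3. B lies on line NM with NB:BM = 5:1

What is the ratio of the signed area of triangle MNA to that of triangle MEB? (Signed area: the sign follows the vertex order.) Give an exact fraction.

[MNA]:[MEB] = -42/5

Assign Z = (0, 0), N = (1, 0), M = (0, 1) — the answer is frame-independent, so this choice is without loss of generality.
1. A is the midpoint of ZN ⇒ A = (1/2, 0)
2. E lies on line NA with NE:EA = 5:2 ⇒ E = (9/14, 0)
3. B lies on line NM with NB:BM = 5:1 ⇒ B = (1/6, 5/6)
2·[MNA] = -1/2, 2·[MEB] = 5/84
[MNA]:[MEB] = -1/2:5/84 = -42/5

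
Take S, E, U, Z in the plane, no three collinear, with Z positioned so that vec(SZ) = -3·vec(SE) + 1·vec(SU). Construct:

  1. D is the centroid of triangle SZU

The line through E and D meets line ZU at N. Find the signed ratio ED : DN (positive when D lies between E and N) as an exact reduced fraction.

Work in coordinates with S = (0, 0), E = (1, 0), U = (0, 1), Z = (-3, 1).
1. D is the centroid of triangle SZU ⇒ D = (-1, 2/3)
line ED meets ZU at N = (-2, 1)
D = E + t·(N−E) with t = 2/3, so ED:DN = 2/3:1/3

ED:DN = 2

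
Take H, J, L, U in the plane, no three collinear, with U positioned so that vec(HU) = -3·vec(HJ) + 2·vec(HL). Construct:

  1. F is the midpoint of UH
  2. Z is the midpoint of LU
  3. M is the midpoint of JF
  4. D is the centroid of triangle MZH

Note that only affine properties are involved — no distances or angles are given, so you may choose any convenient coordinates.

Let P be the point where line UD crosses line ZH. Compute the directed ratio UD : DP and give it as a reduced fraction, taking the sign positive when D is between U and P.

UD:DP = -13

Assign H = (0, 0), J = (1, 0), L = (0, 1), U = (-3, 2) — the answer is frame-independent, so this choice is without loss of generality.
1. F is the midpoint of UH ⇒ F = (-3/2, 1)
2. Z is the midpoint of LU ⇒ Z = (-3/2, 3/2)
3. M is the midpoint of JF ⇒ M = (-1/4, 1/2)
4. D is the centroid of triangle MZH ⇒ D = (-7/12, 2/3)
line UD meets ZH at P = (-10/13, 10/13)
D = U + t·(P−U) with t = 13/12, so UD:DP = 13/12:-1/12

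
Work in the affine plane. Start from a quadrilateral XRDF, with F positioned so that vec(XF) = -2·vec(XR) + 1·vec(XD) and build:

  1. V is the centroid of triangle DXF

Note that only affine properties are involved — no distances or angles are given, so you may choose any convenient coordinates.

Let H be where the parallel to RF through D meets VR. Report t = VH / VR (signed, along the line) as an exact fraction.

t = -5

Choose coordinates X = (0, 0), R = (1, 0), D = (0, 1), F = (-2, 1).
1. V is the centroid of triangle DXF ⇒ V = (-2/3, 2/3)
through D parallel to RF: direction (-3, 1); meets VR at H = (-9, 4)
H = V + t·(R−V) with t = -5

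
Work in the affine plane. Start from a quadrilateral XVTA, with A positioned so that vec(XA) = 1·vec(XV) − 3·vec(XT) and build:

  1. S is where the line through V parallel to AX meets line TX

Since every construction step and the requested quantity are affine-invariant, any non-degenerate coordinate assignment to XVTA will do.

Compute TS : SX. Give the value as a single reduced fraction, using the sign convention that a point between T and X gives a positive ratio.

TS:SX = -2/3

Work in coordinates with X = (0, 0), V = (1, 0), T = (0, 1), A = (1, -3).
1. S is where the line through V parallel to AX meets line TX ⇒ S = (0, 3)
S = T + t·(X−T) with t = -2, so TS:SX = t:(1−t) = -2:3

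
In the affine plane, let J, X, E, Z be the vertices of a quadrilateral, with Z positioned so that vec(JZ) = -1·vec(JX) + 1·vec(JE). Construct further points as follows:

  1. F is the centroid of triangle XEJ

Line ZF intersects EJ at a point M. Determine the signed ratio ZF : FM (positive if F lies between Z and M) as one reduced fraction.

ZF:FM = -4

Choose coordinates J = (0, 0), X = (1, 0), E = (0, 1), Z = (-1, 1).
1. F is the centroid of triangle XEJ ⇒ F = (1/3, 1/3)
line ZF meets EJ at M = (0, 1/2)
F = Z + t·(M−Z) with t = 4/3, so ZF:FM = 4/3:-1/3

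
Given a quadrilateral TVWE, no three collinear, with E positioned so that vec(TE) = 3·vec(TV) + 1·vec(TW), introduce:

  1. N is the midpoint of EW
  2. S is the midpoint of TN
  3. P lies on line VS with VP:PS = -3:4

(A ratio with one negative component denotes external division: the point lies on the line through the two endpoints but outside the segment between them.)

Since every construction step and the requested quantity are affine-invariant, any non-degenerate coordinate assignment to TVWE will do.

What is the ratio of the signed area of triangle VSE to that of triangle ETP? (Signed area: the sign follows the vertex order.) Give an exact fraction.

Assign T = (0, 0), V = (1, 0), W = (0, 1), E = (3, 1) — the answer is frame-independent, so this choice is without loss of generality.
1. N is the midpoint of EW ⇒ N = (3/2, 1)
2. S is the midpoint of TN ⇒ S = (3/4, 1/2)
3. P lies on line VS with VP:PS = -3:4 ⇒ P = (7/4, -3/2)
2·[VSE] = -5/4, 2·[ETP] = 25/4
[VSE]:[ETP] = -5/4:25/4 = -1/5

[VSE]:[ETP] = -1/5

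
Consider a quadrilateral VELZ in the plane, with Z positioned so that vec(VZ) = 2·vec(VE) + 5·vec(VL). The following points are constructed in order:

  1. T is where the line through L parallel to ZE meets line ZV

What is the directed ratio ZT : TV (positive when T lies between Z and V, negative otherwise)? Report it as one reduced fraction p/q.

ZT:TV = -6

Assign V = (0, 0), E = (1, 0), L = (0, 1), Z = (2, 5) — the answer is frame-independent, so this choice is without loss of generality.
1. T is where the line through L parallel to ZE meets line ZV ⇒ T = (-2/5, -1)
T = Z + t·(V−Z) with t = 6/5, so ZT:TV = t:(1−t) = 6/5:-1/5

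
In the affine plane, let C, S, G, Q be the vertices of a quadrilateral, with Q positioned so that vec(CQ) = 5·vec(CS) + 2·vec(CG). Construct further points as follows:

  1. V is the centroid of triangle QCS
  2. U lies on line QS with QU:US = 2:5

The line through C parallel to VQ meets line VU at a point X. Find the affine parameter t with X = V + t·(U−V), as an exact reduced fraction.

t = -7/2

Choose coordinates C = (0, 0), S = (1, 0), G = (0, 1), Q = (5, 2).
1. V is the centroid of triangle QCS ⇒ V = (2, 2/3)
2. U lies on line QS with QU:US = 2:5 ⇒ U = (27/7, 10/7)
through C parallel to VQ: direction (3, 4/3); meets VU at X = (-9/2, -2)
X = V + t·(U−V) with t = -7/2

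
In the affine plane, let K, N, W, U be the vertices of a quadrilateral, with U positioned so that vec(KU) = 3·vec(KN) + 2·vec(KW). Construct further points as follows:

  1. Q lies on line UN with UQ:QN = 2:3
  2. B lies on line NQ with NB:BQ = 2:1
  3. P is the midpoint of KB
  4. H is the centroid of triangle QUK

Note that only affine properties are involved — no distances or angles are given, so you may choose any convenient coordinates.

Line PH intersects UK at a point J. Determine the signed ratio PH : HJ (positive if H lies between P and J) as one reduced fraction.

PH:HJ = 5/4

Work in coordinates with K = (0, 0), N = (1, 0), W = (0, 1), U = (3, 2).
1. Q lies on line UN with UQ:QN = 2:3 ⇒ Q = (11/5, 6/5)
2. B lies on line NQ with NB:BQ = 2:1 ⇒ B = (9/5, 4/5)
3. P is the midpoint of KB ⇒ P = (9/10, 2/5)
4. H is the centroid of triangle QUK ⇒ H = (26/15, 16/15)
line PH meets UK at J = (12/5, 8/5)
H = P + t·(J−P) with t = 5/9, so PH:HJ = 5/9:4/9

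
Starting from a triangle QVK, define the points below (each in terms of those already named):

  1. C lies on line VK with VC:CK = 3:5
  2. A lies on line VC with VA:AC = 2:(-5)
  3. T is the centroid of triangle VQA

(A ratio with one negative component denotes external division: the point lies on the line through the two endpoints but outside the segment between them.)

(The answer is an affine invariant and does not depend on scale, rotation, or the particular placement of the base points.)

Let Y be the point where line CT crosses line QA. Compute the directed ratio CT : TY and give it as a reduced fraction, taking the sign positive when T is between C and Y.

Choose coordinates Q = (0, 0), V = (1, 0), K = (0, 1).
1. C lies on line VK with VC:CK = 3:5 ⇒ C = (5/8, 3/8)
2. A lies on line VC with VA:AC = 2:(-5) ⇒ A = (5/4, -1/4)
3. T is the centroid of triangle VQA ⇒ T = (3/4, -1/12)
line CT meets QA at Y = (10/13, -2/13)
T = C + t·(Y−C) with t = 13/15, so CT:TY = 13/15:2/15

CT:TY = 13/2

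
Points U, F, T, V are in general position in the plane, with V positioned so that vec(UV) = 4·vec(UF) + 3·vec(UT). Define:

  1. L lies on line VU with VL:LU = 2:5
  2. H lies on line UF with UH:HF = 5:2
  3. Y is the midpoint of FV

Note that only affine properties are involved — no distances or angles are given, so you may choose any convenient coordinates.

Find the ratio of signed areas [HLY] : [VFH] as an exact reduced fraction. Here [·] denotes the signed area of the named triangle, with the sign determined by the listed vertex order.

[HLY]:[VFH] = 5/7

Set U = (0, 0), F = (1, 0), T = (0, 1), V = (4, 3); any affine frame gives the same invariant.
1. L lies on line VU with VL:LU = 2:5 ⇒ L = (20/7, 15/7)
2. H lies on line UF with UH:HF = 5:2 ⇒ H = (5/7, 0)
3. Y is the midpoint of FV ⇒ Y = (5/2, 3/2)
2·[HLY] = -30/49, 2·[VFH] = -6/7
[HLY]:[VFH] = -30/49:-6/7 = 5/7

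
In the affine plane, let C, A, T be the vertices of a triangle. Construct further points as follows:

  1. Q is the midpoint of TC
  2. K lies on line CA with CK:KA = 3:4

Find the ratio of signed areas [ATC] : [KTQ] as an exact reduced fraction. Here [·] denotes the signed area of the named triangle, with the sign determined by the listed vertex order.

Set C = (0, 0), A = (1, 0), T = (0, 1); any affine frame gives the same invariant.
1. Q is the midpoint of TC ⇒ Q = (0, 1/2)
2. K lies on line CA with CK:KA = 3:4 ⇒ K = (3/7, 0)
2·[ATC] = 1, 2·[KTQ] = 3/14
[ATC]:[KTQ] = 1:3/14 = 14/3

[ATC]:[KTQ] = 14/3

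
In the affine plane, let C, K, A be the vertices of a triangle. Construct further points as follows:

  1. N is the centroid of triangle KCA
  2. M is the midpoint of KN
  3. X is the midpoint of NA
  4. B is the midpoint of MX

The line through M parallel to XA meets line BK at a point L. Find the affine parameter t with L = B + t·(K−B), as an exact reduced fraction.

t = 1/3

Assign C = (0, 0), K = (1, 0), A = (0, 1) — the answer is frame-independent, so this choice is without loss of generality.
1. N is the centroid of triangle KCA ⇒ N = (1/3, 1/3)
2. M is the midpoint of KN ⇒ M = (2/3, 1/6)
3. X is the midpoint of NA ⇒ X = (1/6, 2/3)
4. B is the midpoint of MX ⇒ B = (5/12, 5/12)
through M parallel to XA: direction (-1/6, 1/3); meets BK at L = (11/18, 5/18)
L = B + t·(K−B) with t = 1/3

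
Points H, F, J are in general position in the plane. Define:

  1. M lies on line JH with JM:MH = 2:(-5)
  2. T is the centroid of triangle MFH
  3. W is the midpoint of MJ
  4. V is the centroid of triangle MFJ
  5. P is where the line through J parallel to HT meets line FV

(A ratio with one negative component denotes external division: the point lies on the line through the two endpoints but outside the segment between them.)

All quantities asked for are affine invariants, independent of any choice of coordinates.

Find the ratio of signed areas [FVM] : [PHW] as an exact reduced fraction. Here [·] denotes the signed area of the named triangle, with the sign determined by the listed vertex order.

[FVM]:[PHW] = 3/2

Work in coordinates with H = (0, 0), F = (1, 0), J = (0, 1).
1. M lies on line JH with JM:MH = 2:(-5) ⇒ M = (0, 5/3)
2. T is the centroid of triangle MFH ⇒ T = (1/3, 5/9)
3. W is the midpoint of MJ ⇒ W = (0, 4/3)
4. V is the centroid of triangle MFJ ⇒ V = (1/3, 8/9)
5. P is where the line through J parallel to HT meets line FV ⇒ P = (1/9, 32/27)
2·[FVM] = -2/9, 2·[PHW] = -4/27
[FVM]:[PHW] = -2/9:-4/27 = 3/2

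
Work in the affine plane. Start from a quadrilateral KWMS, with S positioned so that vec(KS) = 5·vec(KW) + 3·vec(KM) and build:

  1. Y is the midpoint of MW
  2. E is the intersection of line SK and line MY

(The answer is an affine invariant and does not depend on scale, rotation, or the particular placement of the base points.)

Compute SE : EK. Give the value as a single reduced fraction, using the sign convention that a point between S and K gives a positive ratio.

Work in coordinates with K = (0, 0), W = (1, 0), M = (0, 1), S = (5, 3).
1. Y is the midpoint of MW ⇒ Y = (1/2, 1/2)
2. E is the intersection of line SK and line MY ⇒ E = (5/8, 3/8)
E = S + t·(K−S) with t = 7/8, so SE:EK = t:(1−t) = 7/8:1/8

SE:EK = 7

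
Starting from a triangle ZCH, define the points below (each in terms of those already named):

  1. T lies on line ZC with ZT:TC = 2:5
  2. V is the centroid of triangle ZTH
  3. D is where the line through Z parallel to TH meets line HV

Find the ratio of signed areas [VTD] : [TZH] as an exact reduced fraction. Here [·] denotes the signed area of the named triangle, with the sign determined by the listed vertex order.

[VTD]:[TZH] = 2/3

Set Z = (0, 0), C = (1, 0), H = (0, 1); any affine frame gives the same invariant.
1. T lies on line ZC with ZT:TC = 2:5 ⇒ T = (2/7, 0)
2. V is the centroid of triangle ZTH ⇒ V = (2/21, 1/3)
3. D is where the line through Z parallel to TH meets line HV ⇒ D = (2/7, -1)
2·[VTD] = -4/21, 2·[TZH] = -2/7
[VTD]:[TZH] = -4/21:-2/7 = 2/3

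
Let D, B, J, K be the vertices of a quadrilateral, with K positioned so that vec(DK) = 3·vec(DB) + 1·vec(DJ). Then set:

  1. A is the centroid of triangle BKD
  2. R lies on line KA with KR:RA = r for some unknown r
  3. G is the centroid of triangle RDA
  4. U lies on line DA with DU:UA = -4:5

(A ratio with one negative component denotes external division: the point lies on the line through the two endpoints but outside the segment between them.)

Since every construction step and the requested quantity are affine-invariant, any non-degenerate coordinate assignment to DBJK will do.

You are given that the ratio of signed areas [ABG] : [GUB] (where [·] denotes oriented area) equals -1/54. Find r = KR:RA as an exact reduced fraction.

Choose coordinates D = (0, 0), B = (1, 0), J = (0, 1), K = (3, 1).
1. A is the centroid of triangle BKD ⇒ A = (4/3, 1/3)
2. With KR:RA = r, write λ = r/(r+1) so R = K + λ·(A−K); R is affine-linear in λ
3. G is the centroid of triangle RDA ⇒ G is an affine combination of earlier points and hence also affine-linear in λ
4. U lies on line DA with DU:UA = -4:5 ⇒ U = (-16/3, -4/3)
Every point depending on R is an affine combination of R and λ-independent points, so each such coordinate is linear in λ; the λ² term in each signed area is a multiple of (A−K)×(A−K) = 0, so 2·[ABG] and 2·[GUB] are each linear in λ. Evaluating at λ=0 and λ=1:
  2·[ABG] = -1/9·λ,   2·[GUB] = -2/3·λ + 20/9
So [ABG]:[GUB] = (-1/9·λ) / (-2/3·λ + 20/9). Setting this equal to -1/54:
  -1/9·λ = -1/54·(-2/3·λ + 20/9)  ⇒  λ = 1/3
Then r = λ/(1−λ) = (1/3)/(2/3) = 1/2. Check: with r = 1/2, R = (22/9, 7/9) and [ABG]:[GUB] = -1/54 as required.

r = 1/2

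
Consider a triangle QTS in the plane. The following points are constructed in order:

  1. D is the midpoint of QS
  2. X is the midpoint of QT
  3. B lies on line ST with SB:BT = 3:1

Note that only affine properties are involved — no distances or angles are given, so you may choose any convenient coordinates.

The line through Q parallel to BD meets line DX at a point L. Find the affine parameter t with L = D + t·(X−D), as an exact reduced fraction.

Set Q = (0, 0), T = (1, 0), S = (0, 1); any affine frame gives the same invariant.
1. D is the midpoint of QS ⇒ D = (0, 1/2)
2. X is the midpoint of QT ⇒ X = (1/2, 0)
3. B lies on line ST with SB:BT = 3:1 ⇒ B = (3/4, 1/4)
through Q parallel to BD: direction (-3/4, 1/4); meets DX at L = (3/4, -1/4)
L = D + t·(X−D) with t = 3/2

t = 3/2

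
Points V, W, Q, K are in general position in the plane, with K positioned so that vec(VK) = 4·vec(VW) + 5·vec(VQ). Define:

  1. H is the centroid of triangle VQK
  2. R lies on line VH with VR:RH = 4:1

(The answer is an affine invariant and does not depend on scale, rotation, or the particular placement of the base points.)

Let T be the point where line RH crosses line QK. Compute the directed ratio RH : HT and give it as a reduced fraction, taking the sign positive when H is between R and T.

Assign V = (0, 0), W = (1, 0), Q = (0, 1), K = (4, 5) — the answer is frame-independent, so this choice is without loss of generality.
1. H is the centroid of triangle VQK ⇒ H = (4/3, 2)
2. R lies on line VH with VR:RH = 4:1 ⇒ R = (16/15, 8/5)
line RH meets QK at T = (2, 3)
H = R + t·(T−R) with t = 2/7, so RH:HT = 2/7:5/7

RH:HT = 2/5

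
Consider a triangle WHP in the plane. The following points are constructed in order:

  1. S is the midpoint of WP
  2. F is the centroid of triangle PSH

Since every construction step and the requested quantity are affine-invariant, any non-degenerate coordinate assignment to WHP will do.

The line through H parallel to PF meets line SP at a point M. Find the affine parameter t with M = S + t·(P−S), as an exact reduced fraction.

t = 2

Work in coordinates with W = (0, 0), H = (1, 0), P = (0, 1).
1. S is the midpoint of WP ⇒ S = (0, 1/2)
2. F is the centroid of triangle PSH ⇒ F = (1/3, 1/2)
through H parallel to PF: direction (1/3, -1/2); meets SP at M = (0, 3/2)
M = S + t·(P−S) with t = 2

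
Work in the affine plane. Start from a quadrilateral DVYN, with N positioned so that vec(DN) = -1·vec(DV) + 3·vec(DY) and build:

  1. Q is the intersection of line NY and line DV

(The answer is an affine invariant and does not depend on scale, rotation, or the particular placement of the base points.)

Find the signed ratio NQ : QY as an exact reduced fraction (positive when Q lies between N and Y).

NQ:QY = -3

Assign D = (0, 0), V = (1, 0), Y = (0, 1), N = (-1, 3) — the answer is frame-independent, so this choice is without loss of generality.
1. Q is the intersection of line NY and line DV ⇒ Q = (1/2, 0)
Q = N + t·(Y−N) with t = 3/2, so NQ:QY = t:(1−t) = 3/2:-1/2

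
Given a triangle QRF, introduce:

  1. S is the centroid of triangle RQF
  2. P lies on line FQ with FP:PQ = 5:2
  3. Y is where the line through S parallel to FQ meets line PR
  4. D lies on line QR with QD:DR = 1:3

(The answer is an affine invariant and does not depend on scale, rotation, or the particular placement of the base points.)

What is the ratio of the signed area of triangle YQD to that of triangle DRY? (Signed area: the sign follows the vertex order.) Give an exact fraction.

[YQD]:[DRY] = 1/3

Work in coordinates with Q = (0, 0), R = (1, 0), F = (0, 1).
1. S is the centroid of triangle RQF ⇒ S = (1/3, 1/3)
2. P lies on line FQ with FP:PQ = 5:2 ⇒ P = (0, 2/7)
3. Y is where the line through S parallel to FQ meets line PR ⇒ Y = (1/3, 4/21)
4. D lies on line QR with QD:DR = 1:3 ⇒ D = (1/4, 0)
2·[YQD] = 1/21, 2·[DRY] = 1/7
[YQD]:[DRY] = 1/21:1/7 = 1/3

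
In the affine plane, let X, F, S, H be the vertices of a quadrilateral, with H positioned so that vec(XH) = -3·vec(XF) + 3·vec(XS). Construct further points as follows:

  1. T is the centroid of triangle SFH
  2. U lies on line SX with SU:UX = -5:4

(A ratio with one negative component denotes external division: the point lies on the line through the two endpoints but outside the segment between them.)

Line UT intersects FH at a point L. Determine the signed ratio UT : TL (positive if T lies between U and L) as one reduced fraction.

UT:TL = -58

Choose coordinates X = (0, 0), F = (1, 0), S = (0, 1), H = (-3, 3).
1. T is the centroid of triangle SFH ⇒ T = (-2/3, 4/3)
2. U lies on line SX with SU:UX = -5:4 ⇒ U = (0, -4)
line UT meets FH at L = (-19/29, 36/29)
T = U + t·(L−U) with t = 58/57, so UT:TL = 58/57:-1/57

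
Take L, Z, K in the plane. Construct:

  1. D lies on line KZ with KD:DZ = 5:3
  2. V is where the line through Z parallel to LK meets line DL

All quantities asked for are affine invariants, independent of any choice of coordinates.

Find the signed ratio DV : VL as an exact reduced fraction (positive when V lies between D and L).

Assign L = (0, 0), Z = (1, 0), K = (0, 1) — the answer is frame-independent, so this choice is without loss of generality.
1. D lies on line KZ with KD:DZ = 5:3 ⇒ D = (5/8, 3/8)
2. V is where the line through Z parallel to LK meets line DL ⇒ V = (1, 3/5)
V = D + t·(L−D) with t = -3/5, so DV:VL = t:(1−t) = -3/5:8/5

DV:VL = -3/8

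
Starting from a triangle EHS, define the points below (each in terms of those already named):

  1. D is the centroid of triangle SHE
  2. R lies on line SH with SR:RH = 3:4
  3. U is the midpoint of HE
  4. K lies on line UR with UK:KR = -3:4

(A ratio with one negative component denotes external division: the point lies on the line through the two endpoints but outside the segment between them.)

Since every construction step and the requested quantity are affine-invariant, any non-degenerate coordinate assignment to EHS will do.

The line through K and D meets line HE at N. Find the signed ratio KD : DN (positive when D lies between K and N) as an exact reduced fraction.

KD:DN = -43/7

Work in coordinates with E = (0, 0), H = (1, 0), S = (0, 1).
1. D is the centroid of triangle SHE ⇒ D = (1/3, 1/3)
2. R lies on line SH with SR:RH = 3:4 ⇒ R = (3/7, 4/7)
3. U is the midpoint of HE ⇒ U = (1/2, 0)
4. K lies on line UR with UK:KR = -3:4 ⇒ K = (5/7, -12/7)
line KD meets HE at N = (17/43, 0)
D = K + t·(N−K) with t = 43/36, so KD:DN = 43/36:-7/36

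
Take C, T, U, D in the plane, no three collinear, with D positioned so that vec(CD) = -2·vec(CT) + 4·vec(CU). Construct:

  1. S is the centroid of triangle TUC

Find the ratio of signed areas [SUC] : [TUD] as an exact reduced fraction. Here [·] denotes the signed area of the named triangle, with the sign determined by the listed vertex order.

[SUC]:[TUD] = -1/3

Set C = (0, 0), T = (1, 0), U = (0, 1), D = (-2, 4); any affine frame gives the same invariant.
1. S is the centroid of triangle TUC ⇒ S = (1/3, 1/3)
2·[SUC] = 1/3, 2·[TUD] = -1
[SUC]:[TUD] = 1/3:-1 = -1/3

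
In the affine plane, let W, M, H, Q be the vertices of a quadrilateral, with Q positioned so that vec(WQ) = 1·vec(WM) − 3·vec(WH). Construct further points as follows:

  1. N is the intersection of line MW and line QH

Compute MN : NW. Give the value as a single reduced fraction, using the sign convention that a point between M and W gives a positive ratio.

MN:NW = 3

Assign W = (0, 0), M = (1, 0), H = (0, 1), Q = (1, -3) — the answer is frame-independent, so this choice is without loss of generality.
1. N is the intersection of line MW and line QH ⇒ N = (1/4, 0)
N = M + t·(W−M) with t = 3/4, so MN:NW = t:(1−t) = 3/4:1/4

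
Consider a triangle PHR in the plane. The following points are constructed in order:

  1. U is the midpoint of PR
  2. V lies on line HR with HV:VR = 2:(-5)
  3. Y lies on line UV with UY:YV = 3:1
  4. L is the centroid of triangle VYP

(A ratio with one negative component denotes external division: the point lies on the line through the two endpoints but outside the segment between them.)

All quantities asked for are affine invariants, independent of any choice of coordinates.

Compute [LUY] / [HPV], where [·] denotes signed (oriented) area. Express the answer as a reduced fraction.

Choose coordinates P = (0, 0), H = (1, 0), R = (0, 1).
1. U is the midpoint of PR ⇒ U = (0, 1/2)
2. V lies on line HR with HV:VR = 2:(-5) ⇒ V = (5/3, -2/3)
3. Y lies on line UV with UY:YV = 3:1 ⇒ Y = (5/4, -3/8)
4. L is the centroid of triangle VYP ⇒ L = (35/36, -25/72)
2·[LUY] = -5/24, 2·[HPV] = 2/3
[LUY]:[HPV] = -5/24:2/3 = -5/16

[LUY]:[HPV] = -5/16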